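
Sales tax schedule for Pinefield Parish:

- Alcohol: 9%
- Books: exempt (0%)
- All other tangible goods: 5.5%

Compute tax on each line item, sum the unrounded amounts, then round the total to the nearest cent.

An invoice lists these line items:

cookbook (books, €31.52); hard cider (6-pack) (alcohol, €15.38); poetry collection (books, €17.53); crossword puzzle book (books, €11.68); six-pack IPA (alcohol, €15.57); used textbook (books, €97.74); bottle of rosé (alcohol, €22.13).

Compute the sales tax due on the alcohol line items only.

€4.78

Hard cider (6-pack) €15.38: alcohol → 9% → €1.3842
Six-pack IPA €15.57: alcohol → 9% → €1.4013
Bottle of rosé €22.13: alcohol → 9% → €1.9917
Tax on alcohol: unrounded sum = €4.7772 → €4.78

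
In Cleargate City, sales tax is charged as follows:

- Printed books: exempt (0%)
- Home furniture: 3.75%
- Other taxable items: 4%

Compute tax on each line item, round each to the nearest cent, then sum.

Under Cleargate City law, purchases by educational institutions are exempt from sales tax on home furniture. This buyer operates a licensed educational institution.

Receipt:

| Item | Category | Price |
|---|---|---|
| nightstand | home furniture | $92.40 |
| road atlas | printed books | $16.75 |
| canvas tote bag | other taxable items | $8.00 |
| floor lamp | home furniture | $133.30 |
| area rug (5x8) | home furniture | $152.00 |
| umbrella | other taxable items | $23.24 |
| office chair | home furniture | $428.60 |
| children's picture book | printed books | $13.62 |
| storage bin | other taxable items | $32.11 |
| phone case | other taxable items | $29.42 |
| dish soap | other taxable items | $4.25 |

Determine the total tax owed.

Nightstand $92.40: home furniture, buyer-exempt → 0% → $0.00
Road atlas $16.75: printed books → 0% → $0.00
Canvas tote bag $8.00: other taxable items → 4% → $0.32
Floor lamp $133.30: home furniture, buyer-exempt → 0% → $0.00
Area rug (5x8) $152.00: home furniture, buyer-exempt → 0% → $0.00
Umbrella $23.24: other taxable items → 4% → $0.93
Office chair $428.60: home furniture, buyer-exempt → 0% → $0.00
Children's picture book $13.62: printed books → 0% → $0.00
Storage bin $32.11: other taxable items → 4% → $1.28
Phone case $29.42: other taxable items → 4% → $1.18
Dish soap $4.25: other taxable items → 4% → $0.17
Total tax = $0.32 + $0.93 + $1.28 + $1.18 + $0.17 = $3.88

$3.88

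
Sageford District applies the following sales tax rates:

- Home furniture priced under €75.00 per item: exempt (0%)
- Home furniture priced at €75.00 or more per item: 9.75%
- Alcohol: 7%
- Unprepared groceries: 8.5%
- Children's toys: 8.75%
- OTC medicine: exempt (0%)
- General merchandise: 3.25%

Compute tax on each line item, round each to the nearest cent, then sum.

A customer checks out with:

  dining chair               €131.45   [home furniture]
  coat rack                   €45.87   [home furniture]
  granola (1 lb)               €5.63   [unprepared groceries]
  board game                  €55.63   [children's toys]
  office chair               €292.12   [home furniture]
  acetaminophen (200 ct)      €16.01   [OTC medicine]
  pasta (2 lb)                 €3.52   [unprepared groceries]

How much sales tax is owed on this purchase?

€46.95

Dining chair €131.45: home furniture, €75.00 or more → 9.75% → €12.82
Coat rack €45.87: home furniture, under €75.00 → 0% → €0.00
Granola (1 lb) €5.63: unprepared groceries → 8.5% → €0.48
Board game €55.63: children's toys → 8.75% → €4.87
Office chair €292.12: home furniture, €75.00 or more → 9.75% → €28.48
Acetaminophen (200 ct) €16.01: OTC medicine → 0% → €0.00
Pasta (2 lb) €3.52: unprepared groceries → 8.5% → €0.30
Total tax = €12.82 + €0.48 + €4.87 + €28.48 + €0.30 = €46.95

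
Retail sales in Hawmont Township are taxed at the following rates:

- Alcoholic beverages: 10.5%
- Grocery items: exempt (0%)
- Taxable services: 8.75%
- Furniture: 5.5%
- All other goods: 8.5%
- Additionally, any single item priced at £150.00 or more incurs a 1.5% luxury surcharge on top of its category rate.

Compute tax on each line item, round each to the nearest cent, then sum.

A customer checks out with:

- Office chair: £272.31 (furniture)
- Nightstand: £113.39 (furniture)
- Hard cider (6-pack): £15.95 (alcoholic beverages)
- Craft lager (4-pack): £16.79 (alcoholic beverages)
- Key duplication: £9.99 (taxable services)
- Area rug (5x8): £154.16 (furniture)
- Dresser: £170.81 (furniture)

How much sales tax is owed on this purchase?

Office chair £272.31: furniture → 5.5% + 1.5% surcharge = 7% → £19.06
Nightstand £113.39: furniture → 5.5% → £6.24
Hard cider (6-pack) £15.95: alcoholic beverages → 10.5% → £1.67
Craft lager (4-pack) £16.79: alcoholic beverages → 10.5% → £1.76
Key duplication £9.99: taxable services → 8.75% → £0.87
Area rug (5x8) £154.16: furniture → 5.5% + 1.5% surcharge = 7% → £10.79
Dresser £170.81: furniture → 5.5% + 1.5% surcharge = 7% → £11.96
Total tax = £19.06 + £6.24 + £1.67 + £1.76 + £0.87 + £10.79 + £11.96 = £52.35

£52.35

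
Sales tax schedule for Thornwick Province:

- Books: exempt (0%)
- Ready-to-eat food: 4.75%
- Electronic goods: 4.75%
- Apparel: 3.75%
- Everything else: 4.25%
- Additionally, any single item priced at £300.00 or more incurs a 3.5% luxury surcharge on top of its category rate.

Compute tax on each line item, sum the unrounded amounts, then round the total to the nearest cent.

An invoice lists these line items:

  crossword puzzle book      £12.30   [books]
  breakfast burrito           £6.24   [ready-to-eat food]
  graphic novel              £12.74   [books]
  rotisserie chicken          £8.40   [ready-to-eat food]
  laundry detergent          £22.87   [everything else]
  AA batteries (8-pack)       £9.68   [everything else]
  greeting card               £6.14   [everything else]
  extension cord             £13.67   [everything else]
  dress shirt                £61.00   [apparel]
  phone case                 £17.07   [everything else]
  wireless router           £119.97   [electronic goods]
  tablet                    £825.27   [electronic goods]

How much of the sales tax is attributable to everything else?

£2.95

Laundry detergent £22.87: everything else → 4.25% → £0.971975
AA batteries (8-pack) £9.68: everything else → 4.25% → £0.4114
Greeting card £6.14: everything else → 4.25% → £0.26095
Extension cord £13.67: everything else → 4.25% → £0.580975
Phone case £17.07: everything else → 4.25% → £0.725475
Tax on everything else: unrounded sum = £2.950775 → £2.95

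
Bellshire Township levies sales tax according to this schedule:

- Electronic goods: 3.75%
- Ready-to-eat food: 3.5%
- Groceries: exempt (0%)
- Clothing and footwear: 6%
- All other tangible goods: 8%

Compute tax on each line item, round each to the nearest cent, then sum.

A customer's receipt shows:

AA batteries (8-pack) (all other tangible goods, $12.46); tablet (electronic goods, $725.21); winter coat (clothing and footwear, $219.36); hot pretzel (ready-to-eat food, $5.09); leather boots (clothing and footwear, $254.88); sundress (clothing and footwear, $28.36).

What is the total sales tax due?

AA batteries (8-pack) $12.46: all other tangible goods → 8% → $1.00
Tablet $725.21: electronic goods → 3.75% → $27.20
Winter coat $219.36: clothing and footwear → 6% → $13.16
Hot pretzel $5.09: ready-to-eat food → 3.5% → $0.18
Leather boots $254.88: clothing and footwear → 6% → $15.29
Sundress $28.36: clothing and footwear → 6% → $1.70
Total tax = $1.00 + $27.20 + $13.16 + $0.18 + $15.29 + $1.70 = $58.53

$58.53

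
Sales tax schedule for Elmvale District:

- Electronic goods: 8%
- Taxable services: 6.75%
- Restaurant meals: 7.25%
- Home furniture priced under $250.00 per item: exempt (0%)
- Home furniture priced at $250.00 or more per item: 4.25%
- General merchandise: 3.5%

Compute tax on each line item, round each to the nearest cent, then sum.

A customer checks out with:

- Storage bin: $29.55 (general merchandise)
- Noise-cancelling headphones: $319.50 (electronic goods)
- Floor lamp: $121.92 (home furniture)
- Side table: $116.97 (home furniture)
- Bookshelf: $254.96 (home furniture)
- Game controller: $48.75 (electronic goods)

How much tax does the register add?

Storage bin $29.55: general merchandise → 3.5% → $1.03
Noise-cancelling headphones $319.50: electronic goods → 8% → $25.56
Floor lamp $121.92: home furniture, under $250.00 → 0% → $0.00
Side table $116.97: home furniture, under $250.00 → 0% → $0.00
Bookshelf $254.96: home furniture, $250.00 or more → 4.25% → $10.84
Game controller $48.75: electronic goods → 8% → $3.90
Total tax = $1.03 + $25.56 + $10.84 + $3.90 = $41.33

$41.33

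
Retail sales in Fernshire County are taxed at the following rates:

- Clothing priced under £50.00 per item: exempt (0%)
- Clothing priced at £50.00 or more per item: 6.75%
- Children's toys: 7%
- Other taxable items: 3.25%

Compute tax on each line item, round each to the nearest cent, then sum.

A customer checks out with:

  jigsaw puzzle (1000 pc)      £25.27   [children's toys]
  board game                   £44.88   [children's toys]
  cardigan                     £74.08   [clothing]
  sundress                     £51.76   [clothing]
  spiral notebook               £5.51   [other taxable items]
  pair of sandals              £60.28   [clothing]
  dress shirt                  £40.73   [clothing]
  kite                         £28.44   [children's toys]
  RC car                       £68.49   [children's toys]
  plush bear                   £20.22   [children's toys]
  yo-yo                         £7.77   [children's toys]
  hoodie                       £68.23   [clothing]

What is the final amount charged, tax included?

Jigsaw puzzle (1000 pc) £25.27: children's toys → 7% → £1.77
Board game £44.88: children's toys → 7% → £3.14
Cardigan £74.08: clothing, £50.00 or more → 6.75% → £5.00
Sundress £51.76: clothing, £50.00 or more → 6.75% → £3.49
Spiral notebook £5.51: other taxable items → 3.25% → £0.18
Pair of sandals £60.28: clothing, £50.00 or more → 6.75% → £4.07
Dress shirt £40.73: clothing, under £50.00 → 0% → £0.00
Kite £28.44: children's toys → 7% → £1.99
RC car £68.49: children's toys → 7% → £4.79
Plush bear £20.22: children's toys → 7% → £1.42
Yo-yo £7.77: children's toys → 7% → £0.54
Hoodie £68.23: clothing, £50.00 or more → 6.75% → £4.61
Subtotal = £495.66; tax = £31.00; total due = £526.66

£526.66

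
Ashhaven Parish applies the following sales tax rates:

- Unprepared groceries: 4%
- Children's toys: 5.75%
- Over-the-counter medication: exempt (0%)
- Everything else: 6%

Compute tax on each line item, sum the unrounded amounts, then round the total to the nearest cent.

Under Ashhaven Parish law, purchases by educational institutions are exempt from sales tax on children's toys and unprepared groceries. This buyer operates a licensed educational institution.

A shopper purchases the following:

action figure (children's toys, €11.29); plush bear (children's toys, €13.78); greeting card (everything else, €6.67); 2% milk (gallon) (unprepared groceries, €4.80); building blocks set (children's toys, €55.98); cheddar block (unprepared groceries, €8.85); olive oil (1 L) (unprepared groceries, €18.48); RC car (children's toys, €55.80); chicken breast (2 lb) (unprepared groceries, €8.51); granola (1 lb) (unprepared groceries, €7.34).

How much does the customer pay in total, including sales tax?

€191.90

Action figure €11.29: children's toys, buyer-exempt → 0% → €0.00
Plush bear €13.78: children's toys, buyer-exempt → 0% → €0.00
Greeting card €6.67: everything else → 6% → €0.4002
2% milk (gallon) €4.80: unprepared groceries, buyer-exempt → 0% → €0.00
Building blocks set €55.98: children's toys, buyer-exempt → 0% → €0.00
Cheddar block €8.85: unprepared groceries, buyer-exempt → 0% → €0.00
Olive oil (1 L) €18.48: unprepared groceries, buyer-exempt → 0% → €0.00
RC car €55.80: children's toys, buyer-exempt → 0% → €0.00
Chicken breast (2 lb) €8.51: unprepared groceries, buyer-exempt → 0% → €0.00
Granola (1 lb) €7.34: unprepared groceries, buyer-exempt → 0% → €0.00
Subtotal = €191.50; unrounded tax = €0.4002 → €0.40; total due = €191.90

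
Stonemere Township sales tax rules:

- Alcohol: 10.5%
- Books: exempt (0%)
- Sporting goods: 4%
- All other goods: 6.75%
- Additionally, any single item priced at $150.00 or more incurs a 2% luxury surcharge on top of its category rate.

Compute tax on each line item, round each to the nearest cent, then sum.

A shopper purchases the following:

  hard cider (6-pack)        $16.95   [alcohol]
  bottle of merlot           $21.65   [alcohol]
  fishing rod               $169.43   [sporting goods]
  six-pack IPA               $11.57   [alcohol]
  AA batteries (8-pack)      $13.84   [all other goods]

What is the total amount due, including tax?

Hard cider (6-pack) $16.95: alcohol → 10.5% → $1.78
Bottle of merlot $21.65: alcohol → 10.5% → $2.27
Fishing rod $169.43: sporting goods → 4% + 2% surcharge = 6% → $10.17
Six-pack IPA $11.57: alcohol → 10.5% → $1.21
AA batteries (8-pack) $13.84: all other goods → 6.75% → $0.93
Subtotal = $233.44; tax = $16.36; total due = $249.80

$249.80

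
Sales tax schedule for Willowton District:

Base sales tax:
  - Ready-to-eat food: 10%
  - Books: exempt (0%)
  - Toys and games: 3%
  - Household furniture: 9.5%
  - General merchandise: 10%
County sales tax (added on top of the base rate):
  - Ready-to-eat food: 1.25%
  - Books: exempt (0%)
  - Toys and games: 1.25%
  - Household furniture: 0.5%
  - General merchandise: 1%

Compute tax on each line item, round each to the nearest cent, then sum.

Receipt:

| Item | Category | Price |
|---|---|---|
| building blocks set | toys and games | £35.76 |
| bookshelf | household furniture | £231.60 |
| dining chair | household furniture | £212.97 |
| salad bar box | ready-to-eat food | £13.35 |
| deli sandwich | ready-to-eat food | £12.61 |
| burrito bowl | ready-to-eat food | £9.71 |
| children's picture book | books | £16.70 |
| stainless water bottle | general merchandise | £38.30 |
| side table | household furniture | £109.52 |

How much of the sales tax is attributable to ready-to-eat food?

£4.01

Salad bar box £13.35: ready-to-eat food → 10% + 1.25% county = 11.25% → £1.50
Deli sandwich £12.61: ready-to-eat food → 10% + 1.25% county = 11.25% → £1.42
Burrito bowl £9.71: ready-to-eat food → 10% + 1.25% county = 11.25% → £1.09
Tax on ready-to-eat food = £1.50 + £1.42 + £1.09 = £4.01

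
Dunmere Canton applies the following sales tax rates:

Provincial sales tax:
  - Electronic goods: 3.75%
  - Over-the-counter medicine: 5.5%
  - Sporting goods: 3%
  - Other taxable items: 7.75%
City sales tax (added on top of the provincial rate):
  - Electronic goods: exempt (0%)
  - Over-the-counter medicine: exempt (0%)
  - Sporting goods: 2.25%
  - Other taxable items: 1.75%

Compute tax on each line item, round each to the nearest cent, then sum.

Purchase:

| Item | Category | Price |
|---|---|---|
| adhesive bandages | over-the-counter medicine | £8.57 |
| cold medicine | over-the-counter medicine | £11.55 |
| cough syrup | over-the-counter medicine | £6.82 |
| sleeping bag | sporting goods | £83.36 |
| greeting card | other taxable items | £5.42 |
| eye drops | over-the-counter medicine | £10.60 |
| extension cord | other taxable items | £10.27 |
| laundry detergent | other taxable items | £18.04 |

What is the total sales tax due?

£9.65

Adhesive bandages £8.57: over-the-counter medicine → 5.5% + 0% city = 5.5% → £0.47
Cold medicine £11.55: over-the-counter medicine → 5.5% + 0% city = 5.5% → £0.64
Cough syrup £6.82: over-the-counter medicine → 5.5% + 0% city = 5.5% → £0.38
Sleeping bag £83.36: sporting goods → 3% + 2.25% city = 5.25% → £4.38
Greeting card £5.42: other taxable items → 7.75% + 1.75% city = 9.5% → £0.51
Eye drops £10.60: over-the-counter medicine → 5.5% + 0% city = 5.5% → £0.58
Extension cord £10.27: other taxable items → 7.75% + 1.75% city = 9.5% → £0.98
Laundry detergent £18.04: other taxable items → 7.75% + 1.75% city = 9.5% → £1.71
Total tax = £0.47 + £0.64 + £0.38 + £4.38 + £0.51 + £0.58 + £0.98 + £1.71 = £9.65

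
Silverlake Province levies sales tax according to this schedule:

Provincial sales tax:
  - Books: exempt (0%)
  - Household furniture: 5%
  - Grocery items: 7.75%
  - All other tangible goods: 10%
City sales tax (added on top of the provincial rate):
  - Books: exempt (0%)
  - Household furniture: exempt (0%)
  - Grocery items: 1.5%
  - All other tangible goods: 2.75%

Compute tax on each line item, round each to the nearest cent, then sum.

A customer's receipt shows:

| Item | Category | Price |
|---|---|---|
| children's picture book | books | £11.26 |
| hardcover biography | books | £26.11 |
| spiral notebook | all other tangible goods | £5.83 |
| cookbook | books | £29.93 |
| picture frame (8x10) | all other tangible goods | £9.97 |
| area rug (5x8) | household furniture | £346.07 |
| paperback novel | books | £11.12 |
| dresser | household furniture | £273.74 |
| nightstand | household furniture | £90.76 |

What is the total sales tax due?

Children's picture book £11.26: books → 0% + 0% city = 0% → £0.00
Hardcover biography £26.11: books → 0% + 0% city = 0% → £0.00
Spiral notebook £5.83: all other tangible goods → 10% + 2.75% city = 12.75% → £0.74
Cookbook £29.93: books → 0% + 0% city = 0% → £0.00
Picture frame (8x10) £9.97: all other tangible goods → 10% + 2.75% city = 12.75% → £1.27
Area rug (5x8) £346.07: household furniture → 5% + 0% city = 5% → £17.30
Paperback novel £11.12: books → 0% + 0% city = 0% → £0.00
Dresser £273.74: household furniture → 5% + 0% city = 5% → £13.69
Nightstand £90.76: household furniture → 5% + 0% city = 5% → £4.54
Total tax = £0.74 + £1.27 + £17.30 + £13.69 + £4.54 = £37.54

£37.54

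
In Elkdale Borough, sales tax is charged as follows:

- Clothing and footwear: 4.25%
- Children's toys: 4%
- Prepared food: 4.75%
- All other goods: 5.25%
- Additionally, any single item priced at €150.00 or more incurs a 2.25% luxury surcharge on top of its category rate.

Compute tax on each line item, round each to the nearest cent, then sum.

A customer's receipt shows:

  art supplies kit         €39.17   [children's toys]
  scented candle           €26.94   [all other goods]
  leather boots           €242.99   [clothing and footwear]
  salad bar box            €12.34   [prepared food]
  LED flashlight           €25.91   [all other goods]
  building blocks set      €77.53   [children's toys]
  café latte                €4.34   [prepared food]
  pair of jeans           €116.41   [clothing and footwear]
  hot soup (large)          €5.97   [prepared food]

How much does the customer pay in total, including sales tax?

Art supplies kit €39.17: children's toys → 4% → €1.57
Scented candle €26.94: all other goods → 5.25% → €1.41
Leather boots €242.99: clothing and footwear → 4.25% + 2.25% surcharge = 6.5% → €15.79
Salad bar box €12.34: prepared food → 4.75% → €0.59
LED flashlight €25.91: all other goods → 5.25% → €1.36
Building blocks set €77.53: children's toys → 4% → €3.10
Café latte €4.34: prepared food → 4.75% → €0.21
Pair of jeans €116.41: clothing and footwear → 4.25% → €4.95
Hot soup (large) €5.97: prepared food → 4.75% → €0.28
Subtotal = €551.60; tax = €29.26; total due = €580.86

€580.86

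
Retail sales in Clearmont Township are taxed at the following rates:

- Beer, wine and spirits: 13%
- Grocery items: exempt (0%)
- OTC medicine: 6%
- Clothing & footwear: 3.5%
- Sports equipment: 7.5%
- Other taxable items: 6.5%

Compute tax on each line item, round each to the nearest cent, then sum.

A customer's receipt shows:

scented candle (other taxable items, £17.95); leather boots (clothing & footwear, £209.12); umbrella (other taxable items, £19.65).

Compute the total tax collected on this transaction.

Scented candle £17.95: other taxable items → 6.5% → £1.17
Leather boots £209.12: clothing & footwear → 3.5% → £7.32
Umbrella £19.65: other taxable items → 6.5% → £1.28
Total tax = £1.17 + £7.32 + £1.28 = £9.77

£9.77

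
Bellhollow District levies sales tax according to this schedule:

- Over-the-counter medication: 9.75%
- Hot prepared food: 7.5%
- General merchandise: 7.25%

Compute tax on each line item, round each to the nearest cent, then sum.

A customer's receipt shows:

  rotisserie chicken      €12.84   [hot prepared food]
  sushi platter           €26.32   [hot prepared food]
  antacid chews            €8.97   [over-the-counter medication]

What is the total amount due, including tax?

Rotisserie chicken €12.84: hot prepared food → 7.5% → €0.96
Sushi platter €26.32: hot prepared food → 7.5% → €1.97
Antacid chews €8.97: over-the-counter medication → 9.75% → €0.87
Subtotal = €48.13; tax = €3.80; total due = €51.93

€51.93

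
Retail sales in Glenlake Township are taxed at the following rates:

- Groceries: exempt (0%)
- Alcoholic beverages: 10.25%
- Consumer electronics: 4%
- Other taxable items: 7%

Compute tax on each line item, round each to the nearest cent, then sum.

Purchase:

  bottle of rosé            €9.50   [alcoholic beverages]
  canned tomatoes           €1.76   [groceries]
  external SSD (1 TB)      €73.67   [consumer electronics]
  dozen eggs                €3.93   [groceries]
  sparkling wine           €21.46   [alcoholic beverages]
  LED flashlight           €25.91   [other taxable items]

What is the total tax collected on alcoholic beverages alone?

Bottle of rosé €9.50: alcoholic beverages → 10.25% → €0.97
Sparkling wine €21.46: alcoholic beverages → 10.25% → €2.20
Tax on alcoholic beverages = €0.97 + €2.20 = €3.17

€3.17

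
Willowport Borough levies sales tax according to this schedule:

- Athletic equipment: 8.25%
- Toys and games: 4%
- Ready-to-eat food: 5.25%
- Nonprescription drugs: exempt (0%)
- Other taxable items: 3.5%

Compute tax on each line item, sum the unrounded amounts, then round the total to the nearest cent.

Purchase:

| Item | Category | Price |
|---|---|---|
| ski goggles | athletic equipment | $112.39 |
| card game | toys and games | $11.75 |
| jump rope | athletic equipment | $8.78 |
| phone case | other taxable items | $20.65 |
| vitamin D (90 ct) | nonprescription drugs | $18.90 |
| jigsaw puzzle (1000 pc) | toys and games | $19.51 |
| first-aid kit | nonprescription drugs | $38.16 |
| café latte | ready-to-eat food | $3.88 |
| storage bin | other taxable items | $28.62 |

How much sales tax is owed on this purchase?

Ski goggles $112.39: athletic equipment → 8.25% → $9.272175
Card game $11.75: toys and games → 4% → $0.47
Jump rope $8.78: athletic equipment → 8.25% → $0.72435
Phone case $20.65: other taxable items → 3.5% → $0.72275
Vitamin D (90 ct) $18.90: nonprescription drugs → 0% → $0.00
Jigsaw puzzle (1000 pc) $19.51: toys and games → 4% → $0.7804
First-aid kit $38.16: nonprescription drugs → 0% → $0.00
Café latte $3.88: ready-to-eat food → 5.25% → $0.2037
Storage bin $28.62: other taxable items → 3.5% → $1.0017
Unrounded tax sum = $13.175075 → $13.18

$13.18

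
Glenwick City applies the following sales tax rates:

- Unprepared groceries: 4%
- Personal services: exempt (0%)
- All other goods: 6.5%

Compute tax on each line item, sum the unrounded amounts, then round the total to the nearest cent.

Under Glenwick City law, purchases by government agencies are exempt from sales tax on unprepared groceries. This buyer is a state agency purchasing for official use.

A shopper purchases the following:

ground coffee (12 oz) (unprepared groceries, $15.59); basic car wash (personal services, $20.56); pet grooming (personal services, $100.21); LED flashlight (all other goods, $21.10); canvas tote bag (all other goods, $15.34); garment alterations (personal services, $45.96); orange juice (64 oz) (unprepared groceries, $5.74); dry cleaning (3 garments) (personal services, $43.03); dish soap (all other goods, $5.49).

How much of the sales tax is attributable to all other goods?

LED flashlight $21.10: all other goods → 6.5% → $1.3715
Canvas tote bag $15.34: all other goods → 6.5% → $0.9971
Dish soap $5.49: all other goods → 6.5% → $0.35685
Tax on all other goods: unrounded sum = $2.72545 → $2.73

$2.73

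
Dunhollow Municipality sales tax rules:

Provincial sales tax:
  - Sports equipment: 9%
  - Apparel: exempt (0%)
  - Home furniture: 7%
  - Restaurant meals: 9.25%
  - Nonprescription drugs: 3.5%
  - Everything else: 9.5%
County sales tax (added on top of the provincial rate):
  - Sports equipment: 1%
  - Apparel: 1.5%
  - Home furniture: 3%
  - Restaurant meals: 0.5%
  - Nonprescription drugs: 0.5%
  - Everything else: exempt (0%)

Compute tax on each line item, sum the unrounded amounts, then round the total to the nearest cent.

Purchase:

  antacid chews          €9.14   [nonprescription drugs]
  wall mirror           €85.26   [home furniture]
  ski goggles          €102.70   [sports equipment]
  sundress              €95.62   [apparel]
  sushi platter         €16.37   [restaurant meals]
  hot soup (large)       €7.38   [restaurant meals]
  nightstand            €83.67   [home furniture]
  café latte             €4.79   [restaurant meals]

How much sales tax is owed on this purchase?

Antacid chews €9.14: nonprescription drugs → 3.5% + 0.5% county = 4% → €0.3656
Wall mirror €85.26: home furniture → 7% + 3% county = 10% → €8.526
Ski goggles €102.70: sports equipment → 9% + 1% county = 10% → €10.27
Sundress €95.62: apparel → 0% + 1.5% county = 1.5% → €1.4343
Sushi platter €16.37: restaurant meals → 9.25% + 0.5% county = 9.75% → €1.596075
Hot soup (large) €7.38: restaurant meals → 9.25% + 0.5% county = 9.75% → €0.71955
Nightstand €83.67: home furniture → 7% + 3% county = 10% → €8.367
Café latte €4.79: restaurant meals → 9.25% + 0.5% county = 9.75% → €0.467025
Unrounded tax sum = €31.74555 → €31.75

€31.75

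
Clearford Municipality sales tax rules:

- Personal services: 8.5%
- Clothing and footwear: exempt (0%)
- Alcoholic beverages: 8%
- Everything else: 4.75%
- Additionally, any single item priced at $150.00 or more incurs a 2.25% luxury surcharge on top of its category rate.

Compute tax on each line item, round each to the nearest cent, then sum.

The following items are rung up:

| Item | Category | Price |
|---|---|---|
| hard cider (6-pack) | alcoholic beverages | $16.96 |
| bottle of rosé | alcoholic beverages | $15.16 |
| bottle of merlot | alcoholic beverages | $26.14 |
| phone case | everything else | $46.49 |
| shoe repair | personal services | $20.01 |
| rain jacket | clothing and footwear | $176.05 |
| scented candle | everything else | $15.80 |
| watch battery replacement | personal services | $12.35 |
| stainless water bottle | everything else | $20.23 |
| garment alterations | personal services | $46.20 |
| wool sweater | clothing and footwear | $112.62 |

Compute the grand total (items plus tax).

$527.23

Hard cider (6-pack) $16.96: alcoholic beverages → 8% → $1.36
Bottle of rosé $15.16: alcoholic beverages → 8% → $1.21
Bottle of merlot $26.14: alcoholic beverages → 8% → $2.09
Phone case $46.49: everything else → 4.75% → $2.21
Shoe repair $20.01: personal services → 8.5% → $1.70
Rain jacket $176.05: clothing and footwear → 0% + 2.25% surcharge = 2.25% → $3.96
Scented candle $15.80: everything else → 4.75% → $0.75
Watch battery replacement $12.35: personal services → 8.5% → $1.05
Stainless water bottle $20.23: everything else → 4.75% → $0.96
Garment alterations $46.20: personal services → 8.5% → $3.93
Wool sweater $112.62: clothing and footwear → 0% → $0.00
Subtotal = $508.01; tax = $19.22; total due = $527.23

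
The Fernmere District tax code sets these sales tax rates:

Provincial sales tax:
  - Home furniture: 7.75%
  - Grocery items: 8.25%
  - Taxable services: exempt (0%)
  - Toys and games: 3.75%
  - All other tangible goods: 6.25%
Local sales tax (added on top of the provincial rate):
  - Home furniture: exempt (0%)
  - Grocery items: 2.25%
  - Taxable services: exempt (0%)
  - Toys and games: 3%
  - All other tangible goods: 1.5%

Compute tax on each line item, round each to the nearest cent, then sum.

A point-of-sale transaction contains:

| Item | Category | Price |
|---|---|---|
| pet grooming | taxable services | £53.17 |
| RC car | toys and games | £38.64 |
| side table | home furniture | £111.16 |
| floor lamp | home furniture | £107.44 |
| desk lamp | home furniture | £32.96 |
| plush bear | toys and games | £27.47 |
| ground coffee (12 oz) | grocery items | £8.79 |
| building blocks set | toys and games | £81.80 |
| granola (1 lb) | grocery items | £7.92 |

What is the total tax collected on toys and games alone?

£9.98

RC car £38.64: toys and games → 3.75% + 3% local = 6.75% → £2.61
Plush bear £27.47: toys and games → 3.75% + 3% local = 6.75% → £1.85
Building blocks set £81.80: toys and games → 3.75% + 3% local = 6.75% → £5.52
Tax on toys and games = £2.61 + £1.85 + £5.52 = £9.98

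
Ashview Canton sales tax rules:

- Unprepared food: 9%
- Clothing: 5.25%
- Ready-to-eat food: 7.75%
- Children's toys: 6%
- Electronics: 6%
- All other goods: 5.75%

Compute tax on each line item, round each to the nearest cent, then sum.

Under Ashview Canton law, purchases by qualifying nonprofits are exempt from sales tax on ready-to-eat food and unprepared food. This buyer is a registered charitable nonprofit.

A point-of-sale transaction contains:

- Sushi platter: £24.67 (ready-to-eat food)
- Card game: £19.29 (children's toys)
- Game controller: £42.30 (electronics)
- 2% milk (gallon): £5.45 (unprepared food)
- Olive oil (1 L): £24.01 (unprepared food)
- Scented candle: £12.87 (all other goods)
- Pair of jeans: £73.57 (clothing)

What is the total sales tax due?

Sushi platter £24.67: ready-to-eat food, buyer-exempt → 0% → £0.00
Card game £19.29: children's toys → 6% → £1.16
Game controller £42.30: electronics → 6% → £2.54
2% milk (gallon) £5.45: unprepared food, buyer-exempt → 0% → £0.00
Olive oil (1 L) £24.01: unprepared food, buyer-exempt → 0% → £0.00
Scented candle £12.87: all other goods → 5.75% → £0.74
Pair of jeans £73.57: clothing → 5.25% → £3.86
Total tax = £1.16 + £2.54 + £0.74 + £3.86 = £8.30

£8.30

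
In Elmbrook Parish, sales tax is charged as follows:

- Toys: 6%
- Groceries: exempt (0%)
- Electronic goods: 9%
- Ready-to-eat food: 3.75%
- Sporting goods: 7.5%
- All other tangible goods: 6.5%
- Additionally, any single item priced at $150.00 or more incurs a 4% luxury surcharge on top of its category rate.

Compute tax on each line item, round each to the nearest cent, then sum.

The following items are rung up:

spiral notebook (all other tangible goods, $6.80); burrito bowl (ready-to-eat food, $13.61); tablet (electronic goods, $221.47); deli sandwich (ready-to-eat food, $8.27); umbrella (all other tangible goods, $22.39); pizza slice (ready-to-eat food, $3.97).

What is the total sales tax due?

$31.66

Spiral notebook $6.80: all other tangible goods → 6.5% → $0.44
Burrito bowl $13.61: ready-to-eat food → 3.75% → $0.51
Tablet $221.47: electronic goods → 9% + 4% surcharge = 13% → $28.79
Deli sandwich $8.27: ready-to-eat food → 3.75% → $0.31
Umbrella $22.39: all other tangible goods → 6.5% → $1.46
Pizza slice $3.97: ready-to-eat food → 3.75% → $0.15
Total tax = $0.44 + $0.51 + $28.79 + $0.31 + $1.46 + $0.15 = $31.66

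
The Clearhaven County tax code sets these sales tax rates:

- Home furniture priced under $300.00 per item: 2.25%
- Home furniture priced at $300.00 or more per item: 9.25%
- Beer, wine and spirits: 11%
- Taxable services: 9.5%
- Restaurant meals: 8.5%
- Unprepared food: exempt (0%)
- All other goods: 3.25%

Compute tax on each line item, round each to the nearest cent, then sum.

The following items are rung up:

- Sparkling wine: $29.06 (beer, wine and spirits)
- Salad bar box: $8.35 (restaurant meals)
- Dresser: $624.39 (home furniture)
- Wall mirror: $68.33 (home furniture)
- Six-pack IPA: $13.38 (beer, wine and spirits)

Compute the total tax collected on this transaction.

Sparkling wine $29.06: beer, wine and spirits → 11% → $3.20
Salad bar box $8.35: restaurant meals → 8.5% → $0.71
Dresser $624.39: home furniture, $300.00 or more → 9.25% → $57.76
Wall mirror $68.33: home furniture, under $300.00 → 2.25% → $1.54
Six-pack IPA $13.38: beer, wine and spirits → 11% → $1.47
Total tax = $3.20 + $0.71 + $57.76 + $1.54 + $1.47 = $64.68

$64.68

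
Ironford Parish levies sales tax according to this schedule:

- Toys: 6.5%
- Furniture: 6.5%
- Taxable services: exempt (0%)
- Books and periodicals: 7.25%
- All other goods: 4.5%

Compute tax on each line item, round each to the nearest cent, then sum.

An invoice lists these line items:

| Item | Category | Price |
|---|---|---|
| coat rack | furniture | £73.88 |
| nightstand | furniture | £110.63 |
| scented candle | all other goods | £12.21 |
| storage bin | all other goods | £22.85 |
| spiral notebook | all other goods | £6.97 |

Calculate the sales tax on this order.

Coat rack £73.88: furniture → 6.5% → £4.80
Nightstand £110.63: furniture → 6.5% → £7.19
Scented candle £12.21: all other goods → 4.5% → £0.55
Storage bin £22.85: all other goods → 4.5% → £1.03
Spiral notebook £6.97: all other goods → 4.5% → £0.31
Total tax = £4.80 + £7.19 + £0.55 + £1.03 + £0.31 = £13.88

£13.88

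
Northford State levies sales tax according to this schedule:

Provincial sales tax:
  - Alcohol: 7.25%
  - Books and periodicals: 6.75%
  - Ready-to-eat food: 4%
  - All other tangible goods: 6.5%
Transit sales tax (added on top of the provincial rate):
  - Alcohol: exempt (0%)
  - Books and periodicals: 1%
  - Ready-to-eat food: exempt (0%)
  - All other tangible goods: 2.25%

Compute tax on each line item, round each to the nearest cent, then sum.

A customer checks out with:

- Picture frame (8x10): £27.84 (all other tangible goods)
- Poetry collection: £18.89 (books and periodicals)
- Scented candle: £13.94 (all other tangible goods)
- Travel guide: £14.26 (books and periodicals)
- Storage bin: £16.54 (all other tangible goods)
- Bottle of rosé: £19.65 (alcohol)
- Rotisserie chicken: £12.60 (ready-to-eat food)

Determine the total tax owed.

Picture frame (8x10) £27.84: all other tangible goods → 6.5% + 2.25% transit = 8.75% → £2.44
Poetry collection £18.89: books and periodicals → 6.75% + 1% transit = 7.75% → £1.46
Scented candle £13.94: all other tangible goods → 6.5% + 2.25% transit = 8.75% → £1.22
Travel guide £14.26: books and periodicals → 6.75% + 1% transit = 7.75% → £1.11
Storage bin £16.54: all other tangible goods → 6.5% + 2.25% transit = 8.75% → £1.45
Bottle of rosé £19.65: alcohol → 7.25% + 0% transit = 7.25% → £1.42
Rotisserie chicken £12.60: ready-to-eat food → 4% + 0% transit = 4% → £0.50
Total tax = £2.44 + £1.46 + £1.22 + £1.11 + £1.45 + £1.42 + £0.50 = £9.60

£9.60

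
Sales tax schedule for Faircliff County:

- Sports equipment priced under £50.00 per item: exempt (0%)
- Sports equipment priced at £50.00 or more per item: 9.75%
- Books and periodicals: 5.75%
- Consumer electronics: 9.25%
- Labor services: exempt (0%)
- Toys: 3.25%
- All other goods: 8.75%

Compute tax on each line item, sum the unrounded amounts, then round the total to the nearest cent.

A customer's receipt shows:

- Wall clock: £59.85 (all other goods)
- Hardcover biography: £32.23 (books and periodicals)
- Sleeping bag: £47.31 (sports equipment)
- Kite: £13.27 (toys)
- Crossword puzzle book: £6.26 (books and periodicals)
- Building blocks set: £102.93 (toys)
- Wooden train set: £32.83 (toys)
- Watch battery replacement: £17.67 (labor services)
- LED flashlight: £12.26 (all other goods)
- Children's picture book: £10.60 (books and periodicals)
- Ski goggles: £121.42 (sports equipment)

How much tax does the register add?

Wall clock £59.85: all other goods → 8.75% → £5.236875
Hardcover biography £32.23: books and periodicals → 5.75% → £1.853225
Sleeping bag £47.31: sports equipment, under £50.00 → 0% → £0.00
Kite £13.27: toys → 3.25% → £0.431275
Crossword puzzle book £6.26: books and periodicals → 5.75% → £0.35995
Building blocks set £102.93: toys → 3.25% → £3.345225
Wooden train set £32.83: toys → 3.25% → £1.066975
Watch battery replacement £17.67: labor services → 0% → £0.00
LED flashlight £12.26: all other goods → 8.75% → £1.07275
Children's picture book £10.60: books and periodicals → 5.75% → £0.6095
Ski goggles £121.42: sports equipment, £50.00 or more → 9.75% → £11.83845
Unrounded tax sum = £25.814225 → £25.81

£25.81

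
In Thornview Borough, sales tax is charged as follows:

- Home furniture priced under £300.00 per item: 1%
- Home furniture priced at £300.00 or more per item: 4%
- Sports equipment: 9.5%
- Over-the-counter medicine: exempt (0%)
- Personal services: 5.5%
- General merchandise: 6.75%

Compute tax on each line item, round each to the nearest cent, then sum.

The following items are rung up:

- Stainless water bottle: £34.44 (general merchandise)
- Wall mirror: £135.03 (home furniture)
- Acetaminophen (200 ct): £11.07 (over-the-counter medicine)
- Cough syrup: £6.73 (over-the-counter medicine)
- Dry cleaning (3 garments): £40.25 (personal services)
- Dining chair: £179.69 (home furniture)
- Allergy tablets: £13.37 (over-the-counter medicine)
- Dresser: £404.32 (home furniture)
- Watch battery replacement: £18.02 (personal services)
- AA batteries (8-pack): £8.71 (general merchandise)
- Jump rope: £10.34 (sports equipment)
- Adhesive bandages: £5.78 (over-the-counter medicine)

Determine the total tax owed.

Stainless water bottle £34.44: general merchandise → 6.75% → £2.32
Wall mirror £135.03: home furniture, under £300.00 → 1% → £1.35
Acetaminophen (200 ct) £11.07: over-the-counter medicine → 0% → £0.00
Cough syrup £6.73: over-the-counter medicine → 0% → £0.00
Dry cleaning (3 garments) £40.25: personal services → 5.5% → £2.21
Dining chair £179.69: home furniture, under £300.00 → 1% → £1.80
Allergy tablets £13.37: over-the-counter medicine → 0% → £0.00
Dresser £404.32: home furniture, £300.00 or more → 4% → £16.17
Watch battery replacement £18.02: personal services → 5.5% → £0.99
AA batteries (8-pack) £8.71: general merchandise → 6.75% → £0.59
Jump rope £10.34: sports equipment → 9.5% → £0.98
Adhesive bandages £5.78: over-the-counter medicine → 0% → £0.00
Total tax = £2.32 + £1.35 + £2.21 + £1.80 + £16.17 + £0.99 + £0.59 + £0.98 = £26.41

£26.41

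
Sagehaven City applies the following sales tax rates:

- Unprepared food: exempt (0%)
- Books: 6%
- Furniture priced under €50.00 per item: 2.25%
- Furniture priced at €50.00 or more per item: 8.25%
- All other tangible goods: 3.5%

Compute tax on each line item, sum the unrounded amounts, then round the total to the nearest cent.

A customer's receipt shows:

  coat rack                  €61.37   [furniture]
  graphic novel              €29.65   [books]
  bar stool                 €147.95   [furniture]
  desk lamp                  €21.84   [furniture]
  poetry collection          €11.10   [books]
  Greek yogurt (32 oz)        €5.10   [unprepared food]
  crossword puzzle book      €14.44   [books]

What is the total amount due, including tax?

€312.52

Coat rack €61.37: furniture, €50.00 or more → 8.25% → €5.063025
Graphic novel €29.65: books → 6% → €1.779
Bar stool €147.95: furniture, €50.00 or more → 8.25% → €12.205875
Desk lamp €21.84: furniture, under €50.00 → 2.25% → €0.4914
Poetry collection €11.10: books → 6% → €0.666
Greek yogurt (32 oz) €5.10: unprepared food → 0% → €0.00
Crossword puzzle book €14.44: books → 6% → €0.8664
Subtotal = €291.45; unrounded tax = €21.0717 → €21.07; total due = €312.52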